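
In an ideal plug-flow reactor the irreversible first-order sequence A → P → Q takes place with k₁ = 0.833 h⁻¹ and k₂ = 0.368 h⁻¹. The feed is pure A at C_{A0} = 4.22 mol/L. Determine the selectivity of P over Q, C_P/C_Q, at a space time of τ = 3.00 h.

Solving the coupled first-order balances gives C_P(τ) = [k₁/(k₂−k₁)]·C_{A0}·(e^(−k₁τ) − e^(−k₂τ)).
e^(−k₁τ) = e^(−0.833×3.00) = e^(−2.499) = 0.08217; e^(−k₂τ) = e^(−1.104) = 0.3315.
C_P = 0.833×4.22/(0.368−0.833) × (0.08217−0.3315) = (-7.560)×(-0.2494) = 1.885 mol/L.
C_A = C_{A0}e^(−k₁τ) = 0.3467 mol/L, so C_Q = C_{A0}−C_A−C_P = 1.988 mol/L; C_P/C_Q = 0.948.

0.948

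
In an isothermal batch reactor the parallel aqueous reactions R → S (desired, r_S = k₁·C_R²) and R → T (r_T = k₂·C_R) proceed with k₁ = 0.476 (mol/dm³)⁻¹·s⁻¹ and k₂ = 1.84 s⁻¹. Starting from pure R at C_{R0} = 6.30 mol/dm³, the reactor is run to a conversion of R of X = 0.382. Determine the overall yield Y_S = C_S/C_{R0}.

C_R = C_{R0}(1−X) = 3.893 mol/dm³.
Along a PFR/batch, dC_T/dC_R = −r_T/(r_S+r_T) = −k₂/(k₂+k₁·C_R).
Integrating from C_{R0} to C_R: C_T = (1.84/0.476)·ln[(1.84+0.476·6.30)/(1.84+0.476·3.89)] = 3.866·ln(4.839/3.693) = 1.044 mol/dm³.
Then C_S = (C_{R0}−C_R) − C_T = 2.407 − 1.044 = 1.362 mol/dm³.
Y_S = C_S/C_{R0} = 1.362/6.30 = 0.216.

0.216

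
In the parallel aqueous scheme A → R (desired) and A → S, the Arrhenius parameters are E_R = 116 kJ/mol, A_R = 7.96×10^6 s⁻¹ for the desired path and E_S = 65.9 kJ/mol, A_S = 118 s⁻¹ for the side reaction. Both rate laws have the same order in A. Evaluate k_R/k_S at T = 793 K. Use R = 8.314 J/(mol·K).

33.8

With equal orders, S_{R/S} = k_R/k_S = (A_R/A_S)·exp[(E_S−E_R)/(RT)].
(E_S−E_R)/(RT) = (65.9−116)×10³/(8.314×793) = -50100/6593 = -7.599.
k_R/k_S = (7.96×10^6/118)·exp(-7.599) = 67458 × 5.010×10^-4 = 33.8.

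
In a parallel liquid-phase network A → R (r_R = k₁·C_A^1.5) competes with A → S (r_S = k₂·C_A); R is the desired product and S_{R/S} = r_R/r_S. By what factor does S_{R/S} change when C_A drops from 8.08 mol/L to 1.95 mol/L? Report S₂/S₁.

S_{R/S} = (k₁/k₂)·C_A^0.5, so S₂/S₁ = (C_{A,2}/C_{A,1})^0.5.
= (1.95/8.08)^0.5 = (0.2413)^0.5 = 0.491.
Selectivity toward R falls as C_A falls — high-concentration operation is favoured.

0.491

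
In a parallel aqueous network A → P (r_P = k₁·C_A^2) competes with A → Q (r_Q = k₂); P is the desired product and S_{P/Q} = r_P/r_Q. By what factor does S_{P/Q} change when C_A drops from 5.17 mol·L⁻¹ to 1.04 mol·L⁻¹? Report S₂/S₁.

0.0405

S_{P/Q} = (k₁/k₂)·C_A^2, so S₂/S₁ = (C_{A,2}/C_{A,1})^2.
= (1.04/5.17)^2 = (0.2012)^2 = 0.0405.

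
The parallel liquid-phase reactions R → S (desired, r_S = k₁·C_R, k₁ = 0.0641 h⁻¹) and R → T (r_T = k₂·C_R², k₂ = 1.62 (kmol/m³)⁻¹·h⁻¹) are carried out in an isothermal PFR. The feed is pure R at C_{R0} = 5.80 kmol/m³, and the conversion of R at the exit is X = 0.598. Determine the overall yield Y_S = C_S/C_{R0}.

C_R = C_{R0}(1−X) = 2.332 kmol/m³.
Along a PFR/batch, dC_S/dC_R = −r_S/(r_S+r_T) = −k₁/(k₁+k₂·C_R).
Integrating from C_{R0} to C_R: C_S = (0.0641/1.62)·ln[(0.0641+1.62·5.80)/(0.0641+1.62·2.33)] = 0.03957·ln(9.460/3.841) = 0.03566 kmol/m³.
Y_S = C_S/C_{R0} = 0.03566/5.80 = 0.00615.

0.00615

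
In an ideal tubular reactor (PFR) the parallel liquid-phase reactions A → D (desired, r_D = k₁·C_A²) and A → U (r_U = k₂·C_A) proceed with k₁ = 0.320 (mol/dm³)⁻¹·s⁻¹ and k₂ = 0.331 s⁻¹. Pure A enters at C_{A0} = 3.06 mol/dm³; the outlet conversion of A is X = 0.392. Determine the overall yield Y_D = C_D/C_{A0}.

0.275

C_A = C_{A0}(1−X) = 1.860 mol/dm³.
Along a PFR/batch, dC_U/dC_A = −r_U/(r_D+r_U) = −k₂/(k₂+k₁·C_A).
Integrating from C_{A0} to C_A: C_U = (0.331/0.320)·ln[(0.331+0.320·3.06)/(0.331+0.320·1.86)] = 1.034·ln(1.310/0.9264) = 0.3586 mol/dm³.
Then C_D = (C_{A0}−C_A) − C_U = 1.200 − 0.3586 = 0.8409 mol/dm³.
Y_D = C_D/C_{A0} = 0.8409/3.06 = 0.275.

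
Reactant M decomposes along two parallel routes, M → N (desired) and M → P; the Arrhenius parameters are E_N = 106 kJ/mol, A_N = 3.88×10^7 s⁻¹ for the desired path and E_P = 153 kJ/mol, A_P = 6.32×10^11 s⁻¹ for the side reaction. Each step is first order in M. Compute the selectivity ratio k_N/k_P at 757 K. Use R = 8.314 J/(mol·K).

k_N/k_P = (A_N/A_P)·exp[−(E_N−E_P)/(RT)] = (A_N/A_P)·exp[(E_P−E_N)/(RT)].
(E_P−E_N)/(RT) = (153−106)×10³/(8.314×757) = 47000/6294 = 7.468.
k_N/k_P = (3.88×10^7/6.32×10^11)·exp(7.468) = 6.139×10^-5 × 1751 = 0.107.

0.107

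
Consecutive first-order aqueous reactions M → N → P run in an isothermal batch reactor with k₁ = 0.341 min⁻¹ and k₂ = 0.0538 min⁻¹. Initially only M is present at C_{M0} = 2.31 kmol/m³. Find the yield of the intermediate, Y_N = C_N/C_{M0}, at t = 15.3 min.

The intermediate concentration in a first-order A→B→C sequence is C_N = k₁C_{M0}(e^(−k₁t) − e^(−k₂t))/(k₂−k₁).
e^(−k₁t) = e^(−0.341×15.3) = e^(−5.217) = 0.005422; e^(−k₂t) = e^(−0.8231) = 0.4391.
C_N = 0.341×2.31/(0.0538−0.341) × (0.005422−0.4391) = (-2.743)×(-0.4336) = 1.189 kmol/m³.
Y_N = C_N/C_{M0} = 1.189/2.31 = 0.515.

0.515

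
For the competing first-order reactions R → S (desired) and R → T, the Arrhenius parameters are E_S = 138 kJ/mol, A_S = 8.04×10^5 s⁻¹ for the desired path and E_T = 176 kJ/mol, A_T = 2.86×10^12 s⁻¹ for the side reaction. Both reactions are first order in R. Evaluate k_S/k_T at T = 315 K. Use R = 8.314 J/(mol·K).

0.563

Since both paths have the same order in R, the concentration cancels and S_{S/T} = k_S/k_T = (A_S/A_T)·exp[(E_T−E_S)/(RT)].
(E_T−E_S)/(RT) = (176−138)×10³/(8.314×315) = 38000/2619 = 14.51.
k_S/k_T = (8.04×10^5/2.86×10^12)·exp(14.51) = 2.811×10^-7 × 2.002×10^6 = 0.563.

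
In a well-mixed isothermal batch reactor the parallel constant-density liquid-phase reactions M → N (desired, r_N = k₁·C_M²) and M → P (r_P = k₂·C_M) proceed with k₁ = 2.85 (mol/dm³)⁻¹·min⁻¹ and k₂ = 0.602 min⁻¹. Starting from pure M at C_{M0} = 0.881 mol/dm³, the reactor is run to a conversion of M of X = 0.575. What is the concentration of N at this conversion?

0.375 mol/dm³

C_M = C_{M0}(1−X) = 0.3744 mol/dm³.
Along a PFR/batch, dC_P/dC_M = −r_P/(r_N+r_P) = −k₂/(k₂+k₁·C_M).
Integrating from C_{M0} to C_M: C_P = (0.602/2.85)·ln[(0.602+2.85·0.881)/(0.602+2.85·0.374)] = 0.2112·ln(3.113/1.669) = 0.1316 mol/dm³.
Then C_N = (C_{M0}−C_M) − C_P = 0.5066 − 0.1316 = 0.3749 mol/dm³.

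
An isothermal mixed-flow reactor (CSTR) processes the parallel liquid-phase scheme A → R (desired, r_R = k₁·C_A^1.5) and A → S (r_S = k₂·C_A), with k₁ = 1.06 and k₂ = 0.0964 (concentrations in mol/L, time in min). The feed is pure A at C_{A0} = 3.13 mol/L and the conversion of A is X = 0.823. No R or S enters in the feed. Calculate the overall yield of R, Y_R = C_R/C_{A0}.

0.733

Exit C_A = C_{A0}(1−X) = 3.13×0.177 = 0.5540 mol/L.
Rates in a CSTR are evaluated at the outlet concentration: r_R = 1.06×0.5540^1.5 = 0.4371, r_S = 0.0964×0.5540 = 0.05341.
Fraction of consumed A going to R: r_R/(r_R+r_S) = 0.8911.
C_R = 0.8911·C_{A0}·X = 0.8911×3.13×0.823 = 2.30 mol/L; Y_R = C_R/C_{A0} = 0.733.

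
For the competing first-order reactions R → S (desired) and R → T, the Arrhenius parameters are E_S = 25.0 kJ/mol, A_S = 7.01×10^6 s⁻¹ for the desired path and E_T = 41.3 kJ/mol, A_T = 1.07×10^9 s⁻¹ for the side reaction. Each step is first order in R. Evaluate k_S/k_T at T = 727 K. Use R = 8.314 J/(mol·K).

With equal orders, S_{S/T} = k_S/k_T = (A_S/A_T)·exp[(E_T−E_S)/(RT)].
(E_T−E_S)/(RT) = (41.3−25.0)×10³/(8.314×727) = 16300/6044 = 2.697.
k_S/k_T = (7.01×10^6/1.07×10^9)·exp(2.697) = 0.006551 × 14.83 = 0.0972.

0.0972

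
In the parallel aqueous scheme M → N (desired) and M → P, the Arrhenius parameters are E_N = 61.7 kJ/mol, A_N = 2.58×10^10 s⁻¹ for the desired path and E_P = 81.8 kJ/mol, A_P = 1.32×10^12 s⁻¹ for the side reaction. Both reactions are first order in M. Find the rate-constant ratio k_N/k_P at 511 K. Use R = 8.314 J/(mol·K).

2.22

With equal orders, S_{N/P} = k_N/k_P = (A_N/A_P)·exp[(E_P−E_N)/(RT)].
(E_P−E_N)/(RT) = (81.8−61.7)×10³/(8.314×511) = 20100/4248 = 4.731.
k_N/k_P = (2.58×10^10/1.32×10^12)·exp(4.731) = 0.01955 × 113.4 = 2.22.
Since E_N < E_P, lowering the temperature improves selectivity toward N.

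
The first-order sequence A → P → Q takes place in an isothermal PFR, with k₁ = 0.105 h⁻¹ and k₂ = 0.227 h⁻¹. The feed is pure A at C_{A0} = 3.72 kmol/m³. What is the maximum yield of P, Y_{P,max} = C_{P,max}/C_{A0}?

0.238

Evaluating C_P at τ_opt = ln(k₂/k₁)/(k₂−k₁) gives C_{P,max}/C_{A0} = (k₁/k₂)^[k₂/(k₂−k₁)].
= (0.105/0.227)^(0.227/(0.227−0.105)) = (0.4626)^(1.861) = 0.2382.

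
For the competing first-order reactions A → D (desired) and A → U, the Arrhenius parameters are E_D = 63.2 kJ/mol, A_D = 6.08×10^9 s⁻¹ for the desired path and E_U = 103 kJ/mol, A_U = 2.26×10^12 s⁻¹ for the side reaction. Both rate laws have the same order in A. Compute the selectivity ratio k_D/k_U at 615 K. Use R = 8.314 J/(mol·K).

k_D/k_U = (A_D/A_U)·exp[−(E_D−E_U)/(RT)] = (A_D/A_U)·exp[(E_U−E_D)/(RT)].
(E_U−E_D)/(RT) = (103−63.2)×10³/(8.314×615) = 39800/5113 = 7.784.
k_D/k_U = (6.08×10^9/2.26×10^12)·exp(7.784) = 0.002690 × 2402 = 6.46.

6.46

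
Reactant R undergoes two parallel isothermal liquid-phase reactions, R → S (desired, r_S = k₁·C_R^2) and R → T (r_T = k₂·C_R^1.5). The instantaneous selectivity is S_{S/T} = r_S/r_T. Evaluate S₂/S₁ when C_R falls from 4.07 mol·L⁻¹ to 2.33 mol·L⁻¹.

S_{S/T} = (k₁/k₂)·C_R^0.5, so S₂/S₁ = (C_{R,2}/C_{R,1})^0.5.
= (2.33/4.07)^0.5 = (0.5725)^0.5 = 0.757.
Selectivity toward S falls as C_R falls — high-concentration operation is favoured.

0.757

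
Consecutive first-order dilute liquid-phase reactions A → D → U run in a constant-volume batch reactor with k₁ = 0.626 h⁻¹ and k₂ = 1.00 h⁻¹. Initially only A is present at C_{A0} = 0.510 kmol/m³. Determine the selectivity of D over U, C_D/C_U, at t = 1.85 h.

0.620

Solving the coupled first-order balances gives C_D(t) = [k₁/(k₂−k₁)]·C_{A0}·(e^(−k₁t) − e^(−k₂t)).
e^(−k₁t) = e^(−0.626×1.85) = e^(−1.158) = 0.3141; e^(−k₂t) = e^(−1.850) = 0.1572.
C_D = 0.626×0.510/(1.00−0.626) × (0.3141−0.1572) = 0.8536×0.1568 = 0.1339 kmol/m³.
C_A = C_{A0}e^(−k₁t) = 0.1602 kmol/m³, so C_U = C_{A0}−C_A−C_D = 0.2159 kmol/m³; C_D/C_U = 0.620.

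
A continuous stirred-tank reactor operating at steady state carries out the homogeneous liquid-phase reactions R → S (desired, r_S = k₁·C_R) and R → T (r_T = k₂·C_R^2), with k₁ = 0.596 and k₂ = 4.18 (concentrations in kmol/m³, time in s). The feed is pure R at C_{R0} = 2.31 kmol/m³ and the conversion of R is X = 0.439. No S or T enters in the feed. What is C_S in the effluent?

Exit C_R = C_{R0}(1−X) = 2.31×0.561 = 1.296 kmol/m³.
Rates in a CSTR are evaluated at the outlet concentration: r_S = 0.596×1.296 = 0.7724, r_T = 4.18×1.296^2 = 7.020.
Fraction of consumed R going to S: r_S/(r_S+r_T) = 0.09912.
C_S = 0.09912·C_{R0}·X = 0.09912×2.31×0.439 = 0.101 kmol/m³.

0.101 kmol/m³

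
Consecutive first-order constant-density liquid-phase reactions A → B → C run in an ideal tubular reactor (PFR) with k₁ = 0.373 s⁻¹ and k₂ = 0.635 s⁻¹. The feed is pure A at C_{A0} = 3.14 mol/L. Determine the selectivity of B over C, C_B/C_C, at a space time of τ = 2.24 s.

For first-order series with pure A initially, C_B(τ) = k₁C_{A0}/(k₂−k₁)·(e^(−k₁τ) − e^(−k₂τ)).
e^(−k₁τ) = e^(−0.373×2.24) = e^(−0.8355) = 0.4336; e^(−k₂τ) = e^(−1.422) = 0.2411.
C_B = 0.373×3.14/(0.635−0.373) × (0.4336−0.2411) = 4.470×0.1925 = 0.8606 mol/L.
C_A = C_{A0}e^(−k₁τ) = 1.362 mol/L, so C_C = C_{A0}−C_A−C_B = 0.9177 mol/L; C_B/C_C = 0.938.

0.938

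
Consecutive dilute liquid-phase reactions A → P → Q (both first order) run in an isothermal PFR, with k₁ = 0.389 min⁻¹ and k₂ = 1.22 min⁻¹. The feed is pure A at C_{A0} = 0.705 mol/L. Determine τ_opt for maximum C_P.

The intermediate peaks when r₁ = r₂, i.e. k₁e^(−k₁τ) = k₂e^(−k₂τ), giving τ_opt = ln(k₂/k₁)/(k₂−k₁).
= ln(1.22/0.389)/(1.22−0.389) = ln(3.136)/0.8310 = 1.143/0.8310 = 1.38 min.

1.38 min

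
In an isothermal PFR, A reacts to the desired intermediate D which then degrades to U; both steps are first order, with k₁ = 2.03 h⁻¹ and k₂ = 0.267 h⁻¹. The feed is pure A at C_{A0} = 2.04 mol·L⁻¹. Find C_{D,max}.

1.50 mol·L⁻¹

For a first-order series the maximum intermediate yield is C_{D,max}/C_{A0} = (k₁/k₂)^[k₂/(k₂−k₁)].
= (2.03/0.267)^(0.267/(0.267−2.03)) = (7.603)^(-0.1514) = 0.7355.
C_{D,max} = 0.7355×2.04 = 1.50 mol·L⁻¹.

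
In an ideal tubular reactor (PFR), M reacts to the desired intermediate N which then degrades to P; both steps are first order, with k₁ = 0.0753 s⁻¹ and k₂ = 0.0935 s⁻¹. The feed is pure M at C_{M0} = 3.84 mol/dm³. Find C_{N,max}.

For a first-order series the maximum intermediate yield is C_{N,max}/C_{M0} = (k₁/k₂)^[k₂/(k₂−k₁)].
= (0.0753/0.0935)^(0.0935/(0.0935−0.0753)) = (0.8053)^(5.137) = 0.3289.
C_{N,max} = 0.3289×3.84 = 1.26 mol/dm³.

1.26 mol/dm³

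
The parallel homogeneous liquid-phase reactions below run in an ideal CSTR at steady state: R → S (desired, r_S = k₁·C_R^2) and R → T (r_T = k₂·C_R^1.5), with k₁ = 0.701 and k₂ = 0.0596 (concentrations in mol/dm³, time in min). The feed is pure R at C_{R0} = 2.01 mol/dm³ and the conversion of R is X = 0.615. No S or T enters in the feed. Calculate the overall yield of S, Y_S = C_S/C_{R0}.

0.561

Exit C_R = C_{R0}(1−X) = 2.01×0.385 = 0.7738 mol/dm³.
Rates in a CSTR are evaluated at the outlet concentration: r_S = 0.701×0.7738^2 = 0.4198, r_T = 0.0596×0.7738^1.5 = 0.04057.
Fraction of consumed R going to S: r_S/(r_S+r_T) = 0.9119.
C_S = 0.9119·C_{R0}·X = 0.9119×2.01×0.615 = 1.13 mol/dm³; Y_S = C_S/C_{R0} = 0.561.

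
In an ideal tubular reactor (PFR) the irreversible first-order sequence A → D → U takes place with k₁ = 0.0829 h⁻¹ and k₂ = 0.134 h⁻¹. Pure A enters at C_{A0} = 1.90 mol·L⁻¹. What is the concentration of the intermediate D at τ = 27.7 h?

0.235 mol·L⁻¹

For first-order series with pure A initially, C_D(τ) = k₁C_{A0}/(k₂−k₁)·(e^(−k₁τ) − e^(−k₂τ)).
e^(−k₁τ) = e^(−0.0829×27.7) = e^(−2.296) = 0.1006; e^(−k₂τ) = e^(−3.712) = 0.02443.
C_D = 0.0829×1.90/(0.134−0.0829) × (0.1006−0.02443) = 3.082×0.07619 = 0.2349 mol·L⁻¹.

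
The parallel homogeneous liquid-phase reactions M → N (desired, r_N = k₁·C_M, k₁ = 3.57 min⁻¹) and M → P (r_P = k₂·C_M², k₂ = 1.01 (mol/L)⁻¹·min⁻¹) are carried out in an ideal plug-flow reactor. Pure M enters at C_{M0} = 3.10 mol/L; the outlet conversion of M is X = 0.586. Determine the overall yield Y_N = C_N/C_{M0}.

C_M = C_{M0}(1−X) = 1.283 mol/L.
Along a PFR/batch, dC_N/dC_M = −r_N/(r_N+r_P) = −k₁/(k₁+k₂·C_M).
Integrating from C_{M0} to C_M: C_N = (3.57/1.01)·ln[(3.57+1.01·3.10)/(3.57+1.01·1.28)] = 3.535·ln(6.701/4.866) = 1.131 mol/L.
Y_N = C_N/C_{M0} = 1.131/3.10 = 0.365.

0.365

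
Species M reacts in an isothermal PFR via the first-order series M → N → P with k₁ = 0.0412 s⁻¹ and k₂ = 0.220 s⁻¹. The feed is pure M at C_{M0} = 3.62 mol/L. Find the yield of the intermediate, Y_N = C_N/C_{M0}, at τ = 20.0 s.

The intermediate concentration in a first-order A→B→C sequence is C_N = k₁C_{M0}(e^(−k₁τ) − e^(−k₂τ))/(k₂−k₁).
e^(−k₁τ) = e^(−0.0412×20.0) = e^(−0.8240) = 0.4387; e^(−k₂τ) = e^(−4.400) = 0.01228.
C_N = 0.0412×3.62/(0.220−0.0412) × (0.4387−0.01228) = 0.8341×0.4264 = 0.3557 mol/L.
Y_N = C_N/C_{M0} = 0.3557/3.62 = 0.0983.

0.0983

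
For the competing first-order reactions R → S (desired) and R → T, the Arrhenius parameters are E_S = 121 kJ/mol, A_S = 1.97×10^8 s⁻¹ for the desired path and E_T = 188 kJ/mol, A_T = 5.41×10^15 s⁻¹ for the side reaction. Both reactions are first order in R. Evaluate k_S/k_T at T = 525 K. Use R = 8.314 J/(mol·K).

k_S/k_T = (A_S/A_T)·exp[−(E_S−E_T)/(RT)] = (A_S/A_T)·exp[(E_T−E_S)/(RT)].
(E_T−E_S)/(RT) = (188−121)×10³/(8.314×525) = 67000/4365 = 15.35.
k_S/k_T = (1.97×10^8/5.41×10^15)·exp(15.35) = 3.641×10^-8 × 4.638×10^6 = 0.169.
Since E_S < E_T, lowering the temperature improves selectivity toward S.

0.169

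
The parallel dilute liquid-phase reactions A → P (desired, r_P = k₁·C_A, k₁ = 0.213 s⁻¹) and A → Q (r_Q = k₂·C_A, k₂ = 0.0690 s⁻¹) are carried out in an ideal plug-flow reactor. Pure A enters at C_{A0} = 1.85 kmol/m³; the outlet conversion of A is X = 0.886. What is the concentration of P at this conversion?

1.24 kmol/m³

C_A = C_{A0}(1−X) = 0.2109 kmol/m³.
Both paths are first order in A, so the instantaneous fraction to P is constant: dC_P/d(−C_A) = k₁/(k₁+k₂) = 0.7553.
C_P = 0.7553·(C_{A0}−C_A) = 0.7553×1.639 = 1.24 kmol/m³.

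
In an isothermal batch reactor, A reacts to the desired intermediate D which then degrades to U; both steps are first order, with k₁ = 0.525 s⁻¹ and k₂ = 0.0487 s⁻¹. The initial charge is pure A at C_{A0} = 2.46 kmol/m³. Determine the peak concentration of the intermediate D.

1.93 kmol/m³

For a first-order series the maximum intermediate yield is C_{D,max}/C_{A0} = (k₁/k₂)^[k₂/(k₂−k₁)].
= (0.525/0.0487)^(0.0487/(0.0487−0.525)) = (10.78)^(-0.1022) = 0.7842.
C_{D,max} = 0.7842×2.46 = 1.93 kmol/m³.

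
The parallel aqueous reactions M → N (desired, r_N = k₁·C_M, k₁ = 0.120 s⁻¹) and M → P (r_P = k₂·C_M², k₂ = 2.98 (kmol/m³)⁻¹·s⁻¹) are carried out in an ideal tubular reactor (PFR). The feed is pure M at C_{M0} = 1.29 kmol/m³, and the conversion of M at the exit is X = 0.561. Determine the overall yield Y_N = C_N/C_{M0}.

C_M = C_{M0}(1−X) = 0.5663 kmol/m³.
Along a PFR/batch, dC_N/dC_M = −r_N/(r_N+r_P) = −k₁/(k₁+k₂·C_M).
Integrating from C_{M0} to C_M: C_N = (0.120/2.98)·ln[(0.120+2.98·1.29)/(0.120+2.98·0.566)] = 0.04027·ln(3.964/1.808) = 0.03162 kmol/m³.
Y_N = C_N/C_{M0} = 0.03162/1.29 = 0.0245.

0.0245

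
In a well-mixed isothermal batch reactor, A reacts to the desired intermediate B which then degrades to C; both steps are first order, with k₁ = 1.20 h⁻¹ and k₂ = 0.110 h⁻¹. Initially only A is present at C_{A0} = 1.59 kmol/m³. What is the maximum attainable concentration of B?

1.25 kmol/m³

For a first-order series the maximum intermediate yield is C_{B,max}/C_{A0} = (k₁/k₂)^[k₂/(k₂−k₁)].
= (1.20/0.110)^(0.110/(0.110−1.20)) = (10.91)^(-0.1009) = 0.7857.
C_{B,max} = 0.7857×1.59 = 1.25 kmol/m³.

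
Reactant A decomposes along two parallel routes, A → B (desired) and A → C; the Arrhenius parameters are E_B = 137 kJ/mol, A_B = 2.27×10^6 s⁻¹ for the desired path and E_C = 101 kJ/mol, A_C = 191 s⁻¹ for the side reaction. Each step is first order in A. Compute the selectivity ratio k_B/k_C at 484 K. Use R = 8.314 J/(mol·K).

1.55

With equal orders, S_{B/C} = k_B/k_C = (A_B/A_C)·exp[(E_C−E_B)/(RT)].
(E_C−E_B)/(RT) = (101−137)×10³/(8.314×484) = -36000/4024 = -8.946.
k_B/k_C = (2.27×10^6/191)·exp(-8.946) = 11885 × 1.302×10^-4 = 1.55.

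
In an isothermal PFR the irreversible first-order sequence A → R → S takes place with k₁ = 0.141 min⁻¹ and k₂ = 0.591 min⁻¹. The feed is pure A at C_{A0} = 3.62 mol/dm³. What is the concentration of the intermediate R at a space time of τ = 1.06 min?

0.371 mol/dm³

Solving the coupled first-order balances gives C_R(τ) = [k₁/(k₂−k₁)]·C_{A0}·(e^(−k₁τ) − e^(−k₂τ)).
e^(−k₁τ) = e^(−0.141×1.06) = e^(−0.1495) = 0.8612; e^(−k₂τ) = e^(−0.6265) = 0.5345.
C_R = 0.141×3.62/(0.591−0.141) × (0.8612−0.5345) = 1.134×0.3267 = 0.3706 mol/dm³.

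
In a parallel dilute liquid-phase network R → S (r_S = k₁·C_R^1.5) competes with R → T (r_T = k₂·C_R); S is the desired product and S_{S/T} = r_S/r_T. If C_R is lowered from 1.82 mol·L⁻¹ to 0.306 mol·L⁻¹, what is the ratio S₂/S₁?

0.410

S_{S/T} = (k₁/k₂)·C_R^0.5, so S₂/S₁ = (C_{R,2}/C_{R,1})^0.5.
= (0.306/1.82)^0.5 = (0.1681)^0.5 = 0.410.
Selectivity toward S falls as C_R falls — high-concentration operation is favoured.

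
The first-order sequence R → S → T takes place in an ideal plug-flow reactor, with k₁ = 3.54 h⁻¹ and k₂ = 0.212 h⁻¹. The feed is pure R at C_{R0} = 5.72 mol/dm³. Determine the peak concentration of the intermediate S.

For a first-order series the maximum intermediate yield is C_{S,max}/C_{R0} = (k₁/k₂)^[k₂/(k₂−k₁)].
= (3.54/0.212)^(0.212/(0.212−3.54)) = (16.70)^(-0.06370) = 0.8358.
C_{S,max} = 0.8358×5.72 = 4.78 mol/dm³.

4.78 mol/dm³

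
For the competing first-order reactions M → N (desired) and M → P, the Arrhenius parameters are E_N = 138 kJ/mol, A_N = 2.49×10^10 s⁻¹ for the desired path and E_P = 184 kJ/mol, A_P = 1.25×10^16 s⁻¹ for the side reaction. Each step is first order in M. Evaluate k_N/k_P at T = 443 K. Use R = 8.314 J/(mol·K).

0.529

k_N/k_P = (A_N/A_P)·exp[−(E_N−E_P)/(RT)] = (A_N/A_P)·exp[(E_P−E_N)/(RT)].
(E_P−E_N)/(RT) = (184−138)×10³/(8.314×443) = 46000/3683 = 12.49.
k_N/k_P = (2.49×10^10/1.25×10^16)·exp(12.49) = 1.992×10^-6 × 2.655×10^5 = 0.529.
Since E_N < E_P, lowering the temperature improves selectivity toward N.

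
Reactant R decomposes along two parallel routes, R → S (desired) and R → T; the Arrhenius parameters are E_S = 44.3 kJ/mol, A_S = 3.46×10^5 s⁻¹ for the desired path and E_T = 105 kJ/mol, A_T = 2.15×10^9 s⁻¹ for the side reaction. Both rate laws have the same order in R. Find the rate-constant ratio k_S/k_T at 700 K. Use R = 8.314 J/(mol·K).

5.45

With equal orders, S_{S/T} = k_S/k_T = (A_S/A_T)·exp[(E_T−E_S)/(RT)].
(E_T−E_S)/(RT) = (105−44.3)×10³/(8.314×700) = 60700/5820 = 10.43.
k_S/k_T = (3.46×10^5/2.15×10^9)·exp(10.43) = 1.609×10^-4 × 33857 = 5.45.
Since E_S < E_T, lowering the temperature improves selectivity toward S.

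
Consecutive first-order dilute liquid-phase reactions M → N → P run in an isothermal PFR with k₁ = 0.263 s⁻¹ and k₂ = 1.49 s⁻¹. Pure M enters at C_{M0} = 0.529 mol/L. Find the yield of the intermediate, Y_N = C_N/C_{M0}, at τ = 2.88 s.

0.0976

For first-order series with pure M initially, C_N(τ) = k₁C_{M0}/(k₂−k₁)·(e^(−k₁τ) − e^(−k₂τ)).
e^(−k₁τ) = e^(−0.263×2.88) = e^(−0.7574) = 0.4689; e^(−k₂τ) = e^(−4.291) = 0.01369.
C_N = 0.263×0.529/(1.49−0.263) × (0.4689−0.01369) = 0.1134×0.4552 = 0.05161 mol/L.
Y_N = C_N/C_{M0} = 0.05161/0.529 = 0.0976.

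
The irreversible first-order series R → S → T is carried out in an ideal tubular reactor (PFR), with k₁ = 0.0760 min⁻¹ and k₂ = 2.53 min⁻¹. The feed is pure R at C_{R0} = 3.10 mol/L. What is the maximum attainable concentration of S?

0.0835 mol/L

Evaluating C_S at τ_opt = ln(k₂/k₁)/(k₂−k₁) gives C_{S,max}/C_{R0} = (k₁/k₂)^[k₂/(k₂−k₁)].
= (0.0760/2.53)^(2.53/(2.53−0.0760)) = (0.03004)^(1.031) = 0.02695.
C_{S,max} = 0.02695×3.10 = 0.0835 mol/L.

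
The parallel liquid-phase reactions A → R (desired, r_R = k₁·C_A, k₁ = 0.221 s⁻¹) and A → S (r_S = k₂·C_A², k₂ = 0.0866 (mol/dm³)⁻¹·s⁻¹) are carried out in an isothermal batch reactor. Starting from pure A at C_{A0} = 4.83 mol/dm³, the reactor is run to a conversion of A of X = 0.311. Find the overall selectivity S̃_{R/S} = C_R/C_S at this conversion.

0.630

C_A = C_{A0}(1−X) = 3.328 mol/dm³.
Along a PFR/batch, dC_R/dC_A = −r_R/(r_R+r_S) = −k₁/(k₁+k₂·C_A).
Integrating from C_{A0} to C_A: C_R = (0.221/0.0866)·ln[(0.221+0.0866·4.83)/(0.221+0.0866·3.33)] = 2.552·ln(0.6393/0.5092) = 0.5806 mol/dm³.
C_S = (C_{A0}−C_A)−C_R = 0.9215 mol/dm³; S̃_{R/S} = 0.5806/0.9215 = 0.630.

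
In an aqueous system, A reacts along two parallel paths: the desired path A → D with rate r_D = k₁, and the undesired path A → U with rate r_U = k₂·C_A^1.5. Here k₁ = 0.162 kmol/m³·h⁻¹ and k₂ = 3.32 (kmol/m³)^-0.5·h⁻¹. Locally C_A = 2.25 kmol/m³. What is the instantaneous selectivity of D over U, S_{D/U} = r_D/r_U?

S_{D/U} = r_D/r_U = (k₁)/(k₂·C_A^1.5) = (k₁/k₂)·C_A^-1.5.
= (0.162) / (3.32×2.250^1.5) = 0.1620/11.21 = 0.0145.

0.0145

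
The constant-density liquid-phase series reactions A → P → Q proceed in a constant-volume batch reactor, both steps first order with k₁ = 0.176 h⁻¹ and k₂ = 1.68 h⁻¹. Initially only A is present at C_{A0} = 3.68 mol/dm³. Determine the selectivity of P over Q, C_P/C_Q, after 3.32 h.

For first-order series with pure A initially, C_P(t) = k₁C_{A0}/(k₂−k₁)·(e^(−k₁t) − e^(−k₂t)).
e^(−k₁t) = e^(−0.176×3.32) = e^(−0.5843) = 0.5575; e^(−k₂t) = e^(−5.578) = 0.003782.
C_P = 0.176×3.68/(1.68−0.176) × (0.5575−0.003782) = 0.4306×0.5537 = 0.2384 mol/dm³.
C_A = C_{A0}e^(−k₁t) = 2.052 mol/dm³, so C_Q = C_{A0}−C_A−C_P = 1.390 mol/dm³; C_P/C_Q = 0.172.

0.172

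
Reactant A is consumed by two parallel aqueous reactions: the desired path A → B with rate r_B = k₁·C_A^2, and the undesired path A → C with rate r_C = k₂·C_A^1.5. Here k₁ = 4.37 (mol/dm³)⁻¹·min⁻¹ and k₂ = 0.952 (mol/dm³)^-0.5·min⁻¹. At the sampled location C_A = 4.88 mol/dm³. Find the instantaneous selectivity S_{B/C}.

10.1

S_{B/C} = r_B/r_C = (k₁·C_A^2)/(k₂·C_A^1.5) = (k₁/k₂)·C_A^0.5.
= (4.37×4.880^2) / (0.952×4.880^1.5) = 104.1/10.26 = 10.1.
Since the desired path is higher order in A, keeping C_A high (PFR or concentrated feed) favours B.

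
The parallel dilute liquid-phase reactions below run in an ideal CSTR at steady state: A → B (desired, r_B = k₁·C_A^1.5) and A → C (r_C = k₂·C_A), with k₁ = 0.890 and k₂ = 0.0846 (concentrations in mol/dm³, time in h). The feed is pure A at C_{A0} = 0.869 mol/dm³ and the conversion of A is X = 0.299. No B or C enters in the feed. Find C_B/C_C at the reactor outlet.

8.21

Exit C_A = C_{A0}(1−X) = 0.869×0.701 = 0.6092 mol/dm³.
In a CSTR the entire volume is at exit conditions, so r_B = 0.890×0.6092^1.5 = 0.4232 and r_C = 0.0846×0.6092 = 0.05154.
Overall selectivity = C_B/C_C = r_Bτ/(r_Cτ) = r_B/r_C = 8.21.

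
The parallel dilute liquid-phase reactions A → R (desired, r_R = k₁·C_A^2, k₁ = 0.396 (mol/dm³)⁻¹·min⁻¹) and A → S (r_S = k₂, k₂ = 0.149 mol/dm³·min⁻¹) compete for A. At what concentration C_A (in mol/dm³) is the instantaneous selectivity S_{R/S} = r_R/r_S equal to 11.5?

2.08 mol/dm³

S_{R/S} = (k₁/k₂)·C_A^2 ⇒ C_A = (S·k₂/k₁)^(0.5).
= (11.5×0.149/0.396)^(0.5) = (4.327)^(0.5) = 2.08 mol/dm³.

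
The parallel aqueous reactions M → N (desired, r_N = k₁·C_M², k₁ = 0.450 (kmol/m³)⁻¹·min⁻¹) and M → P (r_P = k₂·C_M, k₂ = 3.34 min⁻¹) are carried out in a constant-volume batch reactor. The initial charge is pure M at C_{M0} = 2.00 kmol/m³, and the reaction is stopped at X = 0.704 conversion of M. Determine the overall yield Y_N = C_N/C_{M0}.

C_M = C_{M0}(1−X) = 0.5920 kmol/m³.
Along a PFR/batch, dC_P/dC_M = −r_P/(r_N+r_P) = −k₂/(k₂+k₁·C_M).
Integrating from C_{M0} to C_M: C_P = (3.34/0.450)·ln[(3.34+0.450·2.00)/(3.34+0.450·0.592)] = 7.422·ln(4.240/3.606) = 1.201 kmol/m³.
Then C_N = (C_{M0}−C_M) − C_P = 1.408 − 1.201 = 0.2067 kmol/m³.
Y_N = C_N/C_{M0} = 0.2067/2.00 = 0.103.

0.103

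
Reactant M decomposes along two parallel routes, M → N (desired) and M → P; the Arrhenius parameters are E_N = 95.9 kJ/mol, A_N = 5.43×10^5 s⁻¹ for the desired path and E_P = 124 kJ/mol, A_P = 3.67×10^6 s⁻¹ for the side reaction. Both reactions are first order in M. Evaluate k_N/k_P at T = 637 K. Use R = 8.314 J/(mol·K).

29.8

k_N/k_P = (A_N/A_P)·exp[−(E_N−E_P)/(RT)] = (A_N/A_P)·exp[(E_P−E_N)/(RT)].
(E_P−E_N)/(RT) = (124−95.9)×10³/(8.314×637) = 28100/5296 = 5.306.
k_N/k_P = (5.43×10^5/3.67×10^6)·exp(5.306) = 0.1480 × 201.5 = 29.8.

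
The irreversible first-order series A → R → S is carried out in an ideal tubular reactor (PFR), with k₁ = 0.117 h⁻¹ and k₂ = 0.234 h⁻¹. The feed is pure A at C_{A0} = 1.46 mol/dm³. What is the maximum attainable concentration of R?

Evaluating C_R at τ_opt = ln(k₂/k₁)/(k₂−k₁) gives C_{R,max}/C_{A0} = (k₁/k₂)^[k₂/(k₂−k₁)].
= (0.117/0.234)^(0.234/(0.234−0.117)) = (0.5000)^(2.000) = 0.2500.
C_{R,max} = 0.2500×1.46 = 0.365 mol/dm³.

0.365 mol/dm³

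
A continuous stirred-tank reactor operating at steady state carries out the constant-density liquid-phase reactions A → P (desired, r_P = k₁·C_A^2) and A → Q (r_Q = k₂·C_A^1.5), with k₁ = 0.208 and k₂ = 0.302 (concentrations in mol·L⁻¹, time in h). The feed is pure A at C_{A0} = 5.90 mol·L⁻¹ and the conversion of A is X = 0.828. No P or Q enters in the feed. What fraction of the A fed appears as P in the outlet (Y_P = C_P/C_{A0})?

0.339

Exit C_A = C_{A0}(1−X) = 5.90×0.172 = 1.015 mol·L⁻¹.
A CSTR operates uniformly at the exit composition, giving r_P = 0.2142 and r_Q = 0.3087 (each k·C_A^n at C_A = 1.015).
Fraction of consumed A going to P: r_P/(r_P+r_Q) = 0.4096.
C_P = 0.4096·C_{A0}·X = 0.4096×5.90×0.828 = 2.00 mol·L⁻¹; Y_P = C_P/C_{A0} = 0.339.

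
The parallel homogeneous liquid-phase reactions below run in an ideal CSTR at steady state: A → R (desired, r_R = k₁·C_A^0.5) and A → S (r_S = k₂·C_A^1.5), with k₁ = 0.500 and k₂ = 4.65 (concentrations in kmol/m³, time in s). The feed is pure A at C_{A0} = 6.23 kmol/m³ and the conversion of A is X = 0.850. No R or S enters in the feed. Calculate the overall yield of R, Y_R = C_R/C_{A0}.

0.0877

Exit C_A = C_{A0}(1−X) = 6.23×0.150 = 0.9345 kmol/m³.
In a CSTR the entire volume is at exit conditions, so r_R = 0.500×0.9345^0.5 = 0.4833 and r_S = 4.65×0.9345^1.5 = 4.201.
Fraction of consumed A going to R: r_R/(r_R+r_S) = 0.1032.
C_R = 0.1032·C_{A0}·X = 0.1032×6.23×0.850 = 0.546 kmol/m³; Y_R = C_R/C_{A0} = 0.0877.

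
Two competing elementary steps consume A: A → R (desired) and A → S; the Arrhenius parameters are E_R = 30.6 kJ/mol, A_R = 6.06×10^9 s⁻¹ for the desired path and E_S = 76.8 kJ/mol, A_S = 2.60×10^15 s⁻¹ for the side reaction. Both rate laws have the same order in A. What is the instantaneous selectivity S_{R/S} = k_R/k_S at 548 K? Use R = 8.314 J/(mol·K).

0.0591

Since both paths have the same order in A, the concentration cancels and S_{R/S} = k_R/k_S = (A_R/A_S)·exp[(E_S−E_R)/(RT)].
(E_S−E_R)/(RT) = (76.8−30.6)×10³/(8.314×548) = 46200/4556 = 10.14.
k_R/k_S = (6.06×10^9/2.60×10^15)·exp(10.14) = 2.331×10^-6 × 25344 = 0.0591.
Since E_R < E_S, lowering the temperature improves selectivity toward R.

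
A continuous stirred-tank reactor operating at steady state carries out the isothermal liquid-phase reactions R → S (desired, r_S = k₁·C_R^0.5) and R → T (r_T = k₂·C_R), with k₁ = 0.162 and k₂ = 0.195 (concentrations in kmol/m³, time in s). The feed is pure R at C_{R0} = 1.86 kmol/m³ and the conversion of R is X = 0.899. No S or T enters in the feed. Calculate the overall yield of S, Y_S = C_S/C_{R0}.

Exit C_R = C_{R0}(1−X) = 1.86×0.101 = 0.1879 kmol/m³.
Rates in a CSTR are evaluated at the outlet concentration: r_S = 0.162×0.1879^0.5 = 0.07022, r_T = 0.195×0.1879 = 0.03663.
Fraction of consumed R going to S: r_S/(r_S+r_T) = 0.6572.
C_S = 0.6572·C_{R0}·X = 0.6572×1.86×0.899 = 1.10 kmol/m³; Y_S = C_S/C_{R0} = 0.591.

0.591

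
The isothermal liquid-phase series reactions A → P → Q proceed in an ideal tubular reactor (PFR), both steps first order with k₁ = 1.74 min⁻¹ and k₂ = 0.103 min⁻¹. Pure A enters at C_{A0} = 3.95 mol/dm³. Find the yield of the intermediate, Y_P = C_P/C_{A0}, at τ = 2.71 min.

Solving the coupled first-order balances gives C_P(τ) = [k₁/(k₂−k₁)]·C_{A0}·(e^(−k₁τ) − e^(−k₂τ)).
e^(−k₁τ) = e^(−1.74×2.71) = e^(−4.715) = 0.008956; e^(−k₂τ) = e^(−0.2791) = 0.7564.
C_P = 1.74×3.95/(0.103−1.74) × (0.008956−0.7564) = (-4.199)×(-0.7475) = 3.138 mol/dm³.
Y_P = C_P/C_{A0} = 3.138/3.95 = 0.795.

0.795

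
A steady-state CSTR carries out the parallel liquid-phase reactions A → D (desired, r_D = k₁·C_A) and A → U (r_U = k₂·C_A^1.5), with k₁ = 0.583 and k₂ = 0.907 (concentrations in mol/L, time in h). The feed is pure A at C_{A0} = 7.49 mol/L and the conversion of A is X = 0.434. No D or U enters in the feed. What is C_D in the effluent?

Exit C_A = C_{A0}(1−X) = 7.49×0.566 = 4.239 mol/L.
A CSTR operates uniformly at the exit composition, giving r_D = 2.472 and r_U = 7.917 (each k·C_A^n at C_A = 4.239).
Fraction of consumed A going to D: r_D/(r_D+r_U) = 0.2379.
C_D = 0.2379·C_{A0}·X = 0.2379×7.49×0.434 = 0.773 mol/L.

0.773 mol/L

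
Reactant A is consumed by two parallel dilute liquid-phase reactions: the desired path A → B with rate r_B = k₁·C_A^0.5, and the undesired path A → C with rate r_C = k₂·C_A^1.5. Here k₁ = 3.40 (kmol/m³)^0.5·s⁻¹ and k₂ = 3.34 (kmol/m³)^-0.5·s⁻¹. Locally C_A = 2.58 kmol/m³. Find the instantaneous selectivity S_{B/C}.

0.395

S_{B/C} = r_B/r_C = (k₁·C_A^0.5)/(k₂·C_A^1.5) = (k₁/k₂)·C_A⁻¹.
= (3.40×2.580^0.5) / (3.34×2.580^1.5) = 5.461/13.84 = 0.395.
The undesired path is higher order in A, so low C_A (CSTR or dilute feed) favours B.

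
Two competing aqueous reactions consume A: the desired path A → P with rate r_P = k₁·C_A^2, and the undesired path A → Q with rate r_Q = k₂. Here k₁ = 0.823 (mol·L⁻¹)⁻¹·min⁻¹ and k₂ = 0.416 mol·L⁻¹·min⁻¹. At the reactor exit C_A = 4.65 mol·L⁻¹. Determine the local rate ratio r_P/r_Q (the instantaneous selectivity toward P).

S_{P/Q} = r_P/r_Q = (k₁·C_A^2)/(k₂) = (k₁/k₂)·C_A^2.
= (0.823×4.650^2) / (0.416) = 17.80/0.4160 = 42.8.

42.8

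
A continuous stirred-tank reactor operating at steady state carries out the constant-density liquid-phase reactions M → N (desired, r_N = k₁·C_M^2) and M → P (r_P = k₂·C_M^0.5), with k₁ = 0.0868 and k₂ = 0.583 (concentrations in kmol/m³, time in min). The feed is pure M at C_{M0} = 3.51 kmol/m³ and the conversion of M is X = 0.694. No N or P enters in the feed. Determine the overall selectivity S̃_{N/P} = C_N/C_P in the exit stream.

0.166

Exit C_M = C_{M0}(1−X) = 3.51×0.306 = 1.074 kmol/m³.
A CSTR operates uniformly at the exit composition, giving r_N = 0.1001 and r_P = 0.6042 (each k·C_M^n at C_M = 1.074).
Overall selectivity = C_N/C_P = r_Nτ/(r_Pτ) = r_N/r_P = 0.166.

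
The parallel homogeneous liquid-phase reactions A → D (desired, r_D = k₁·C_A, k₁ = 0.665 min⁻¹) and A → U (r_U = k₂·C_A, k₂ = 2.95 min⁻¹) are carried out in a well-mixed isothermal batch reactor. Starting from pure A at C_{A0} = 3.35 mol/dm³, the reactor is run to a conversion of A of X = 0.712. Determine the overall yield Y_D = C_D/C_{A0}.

C_A = C_{A0}(1−X) = 0.9648 mol/dm³.
Both paths are first order in A, so the instantaneous fraction to D is constant: dC_D/d(−C_A) = k₁/(k₁+k₂) = 0.1840.
C_D = 0.1840·(C_{A0}−C_A) = 0.1840×2.385 = 0.439 mol/dm³.
Y_D = C_D/C_{A0} = 0.4388/3.35 = 0.131.

0.131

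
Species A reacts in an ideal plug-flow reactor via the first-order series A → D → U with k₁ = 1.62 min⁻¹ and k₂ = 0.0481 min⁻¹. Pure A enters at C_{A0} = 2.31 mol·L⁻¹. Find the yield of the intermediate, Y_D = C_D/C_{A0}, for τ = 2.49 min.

0.896

The intermediate concentration in a first-order A→B→C sequence is C_D = k₁C_{A0}(e^(−k₁τ) − e^(−k₂τ))/(k₂−k₁).
e^(−k₁τ) = e^(−1.62×2.49) = e^(−4.034) = 0.01771; e^(−k₂τ) = e^(−0.1198) = 0.8871.
C_D = 1.62×2.31/(0.0481−1.62) × (0.01771−0.8871) = (-2.381)×(-0.8694) = 2.070 mol·L⁻¹.
Y_D = C_D/C_{A0} = 2.070/2.31 = 0.896.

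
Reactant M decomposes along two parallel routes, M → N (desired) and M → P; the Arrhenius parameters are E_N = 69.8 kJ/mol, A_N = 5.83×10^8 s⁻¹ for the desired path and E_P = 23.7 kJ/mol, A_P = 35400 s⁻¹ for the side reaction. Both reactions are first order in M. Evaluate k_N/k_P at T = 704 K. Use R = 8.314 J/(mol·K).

6.25

With equal orders, S_{N/P} = k_N/k_P = (A_N/A_P)·exp[(E_P−E_N)/(RT)].
(E_P−E_N)/(RT) = (23.7−69.8)×10³/(8.314×704) = -46100/5853 = -7.876.
k_N/k_P = (5.83×10^8/35400)·exp(-7.876) = 16469 × 3.797×10^-4 = 6.25.
Since E_N > E_P, raising the temperature improves selectivity toward N.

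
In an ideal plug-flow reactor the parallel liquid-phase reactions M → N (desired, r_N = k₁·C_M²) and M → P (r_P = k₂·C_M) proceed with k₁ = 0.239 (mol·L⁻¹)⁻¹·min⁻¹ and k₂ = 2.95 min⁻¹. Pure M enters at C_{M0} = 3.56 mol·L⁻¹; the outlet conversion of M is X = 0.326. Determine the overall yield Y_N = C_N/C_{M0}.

0.0633

C_M = C_{M0}(1−X) = 2.399 mol·L⁻¹.
Along a PFR/batch, dC_P/dC_M = −r_P/(r_N+r_P) = −k₂/(k₂+k₁·C_M).
Integrating from C_{M0} to C_M: C_P = (2.95/0.239)·ln[(2.95+0.239·3.56)/(2.95+0.239·2.40)] = 12.34·ln(3.801/3.523) = 0.9353 mol·L⁻¹.
Then C_N = (C_{M0}−C_M) − C_P = 1.161 − 0.9353 = 0.2252 mol·L⁻¹.
Y_N = C_N/C_{M0} = 0.2252/3.56 = 0.0633.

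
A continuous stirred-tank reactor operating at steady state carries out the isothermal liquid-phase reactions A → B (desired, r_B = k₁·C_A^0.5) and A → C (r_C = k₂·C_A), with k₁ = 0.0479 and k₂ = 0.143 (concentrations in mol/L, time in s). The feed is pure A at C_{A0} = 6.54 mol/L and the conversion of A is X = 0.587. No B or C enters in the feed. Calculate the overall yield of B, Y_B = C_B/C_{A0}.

Exit C_A = C_{A0}(1−X) = 6.54×0.413 = 2.701 mol/L.
A CSTR operates uniformly at the exit composition, giving r_B = 0.07872 and r_C = 0.3862 (each k·C_A^n at C_A = 2.701).
Fraction of consumed A going to B: r_B/(r_B+r_C) = 0.1693.
C_B = 0.1693·C_{A0}·X = 0.1693×6.54×0.587 = 0.650 mol/L; Y_B = C_B/C_{A0} = 0.0994.

0.0994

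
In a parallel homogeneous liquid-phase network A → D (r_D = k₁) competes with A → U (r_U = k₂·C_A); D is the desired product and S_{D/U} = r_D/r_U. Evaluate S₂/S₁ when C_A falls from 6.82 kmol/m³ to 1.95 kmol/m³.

S_{D/U} = (k₁/k₂)·C_A⁻¹, so S₂/S₁ = (C_{A,2}/C_{A,1})⁻¹.
= 6.82/1.95 = 3.50.
Selectivity toward D rises as C_A falls — low-concentration operation is favoured.

3.50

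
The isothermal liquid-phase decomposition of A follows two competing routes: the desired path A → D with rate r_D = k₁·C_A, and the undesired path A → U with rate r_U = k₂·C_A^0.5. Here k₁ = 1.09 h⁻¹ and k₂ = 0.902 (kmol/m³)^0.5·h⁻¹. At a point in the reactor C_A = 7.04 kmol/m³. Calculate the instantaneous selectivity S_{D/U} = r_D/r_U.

3.21

S_{D/U} = r_D/r_U = (k₁·C_A)/(k₂·C_A^0.5) = (k₁/k₂)·C_A^0.5.
= (1.09×7.040) / (0.902×7.040^0.5) = 7.674/2.393 = 3.21.
Since the desired path is higher order in A, keeping C_A high (PFR or concentrated feed) favours D.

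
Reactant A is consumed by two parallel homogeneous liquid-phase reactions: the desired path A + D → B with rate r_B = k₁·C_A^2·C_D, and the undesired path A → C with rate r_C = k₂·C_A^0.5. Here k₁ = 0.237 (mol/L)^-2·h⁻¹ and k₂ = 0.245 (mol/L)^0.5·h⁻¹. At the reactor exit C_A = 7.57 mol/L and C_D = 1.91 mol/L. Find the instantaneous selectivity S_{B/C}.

S_{B/C} = r_B/r_C = (k₁·C_A^2·C_D)/(k₂·C_A^0.5) = (k₁/k₂)·C_A^1.5·C_D.
= (0.237×7.570^2×1.910) / (0.245×7.570^0.5) = 25.94/0.6741 = 38.5.

38.5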